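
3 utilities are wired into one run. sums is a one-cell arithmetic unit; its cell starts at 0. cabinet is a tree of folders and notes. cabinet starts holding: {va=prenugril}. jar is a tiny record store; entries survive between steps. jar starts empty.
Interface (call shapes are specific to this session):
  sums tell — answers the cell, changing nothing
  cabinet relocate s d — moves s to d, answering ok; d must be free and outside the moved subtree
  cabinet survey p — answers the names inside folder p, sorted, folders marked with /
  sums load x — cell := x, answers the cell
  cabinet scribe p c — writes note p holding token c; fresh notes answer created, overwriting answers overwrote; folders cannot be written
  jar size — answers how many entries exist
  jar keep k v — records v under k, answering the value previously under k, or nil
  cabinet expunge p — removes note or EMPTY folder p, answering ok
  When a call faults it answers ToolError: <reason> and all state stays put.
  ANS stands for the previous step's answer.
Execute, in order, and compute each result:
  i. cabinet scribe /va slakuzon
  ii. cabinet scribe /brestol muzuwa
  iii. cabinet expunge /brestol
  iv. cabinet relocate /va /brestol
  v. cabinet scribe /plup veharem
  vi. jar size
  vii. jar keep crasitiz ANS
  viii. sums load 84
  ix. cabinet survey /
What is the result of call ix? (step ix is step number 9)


Answer: [brestol, plup]

Derivation:
! cabinet scribe(p=/va, c=slakuzon) == overwrote
! cabinet scribe(p=/brestol, c=muzuwa) == created
! cabinet expunge(p=/brestol) == ok
! cabinet relocate(s=/va, d=/brestol) == ok
! cabinet scribe(p=/plup, c=veharem) == created
! jar size() == 0
! jar keep(k=crasitiz, v=ANS) == nil
! sums load(x=84) == 84
! cabinet survey(p=/) == [brestol, plup]


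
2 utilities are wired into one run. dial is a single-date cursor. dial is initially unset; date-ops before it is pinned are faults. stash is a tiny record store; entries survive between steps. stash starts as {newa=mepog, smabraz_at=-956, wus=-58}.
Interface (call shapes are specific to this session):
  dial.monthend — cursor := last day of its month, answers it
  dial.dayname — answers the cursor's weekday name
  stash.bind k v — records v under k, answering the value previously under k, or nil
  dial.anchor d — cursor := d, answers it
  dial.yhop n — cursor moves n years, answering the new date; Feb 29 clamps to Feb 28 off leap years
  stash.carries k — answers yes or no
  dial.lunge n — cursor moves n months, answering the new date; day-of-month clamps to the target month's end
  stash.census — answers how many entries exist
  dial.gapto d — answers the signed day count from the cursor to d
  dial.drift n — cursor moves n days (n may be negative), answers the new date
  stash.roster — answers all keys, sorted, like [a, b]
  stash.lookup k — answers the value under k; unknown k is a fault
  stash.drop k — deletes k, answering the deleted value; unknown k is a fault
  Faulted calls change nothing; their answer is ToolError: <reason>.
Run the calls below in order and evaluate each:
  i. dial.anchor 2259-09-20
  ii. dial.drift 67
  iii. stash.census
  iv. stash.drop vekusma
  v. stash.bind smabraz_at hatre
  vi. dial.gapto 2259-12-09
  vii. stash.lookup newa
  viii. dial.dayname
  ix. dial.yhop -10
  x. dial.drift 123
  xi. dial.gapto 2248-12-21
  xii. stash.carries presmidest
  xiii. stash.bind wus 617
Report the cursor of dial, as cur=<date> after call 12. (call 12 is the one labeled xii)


Answer: cur=2250-03-29

Derivation:
I call dial.anchor with d='2259-09-20', — result: 2259-09-20.
Using dial.drift with n='67', and get 2259-11-26.
I use stash.census(), yielding 3.
I call stash.drop with k='vekusma', and see ToolError: no such key vekusma.
I call stash.bind with k='smabraz_at', v='hatre', yielding -956.
Next I call dial.gapto with d='2259-12-09', and observe 13.
Then stash.lookup with k='newa', and observe mepog.
I try dial.dayname(), and get Saturday.
I call dial.yhop with n='-10': 2249-11-26.
Now I run dial.drift with n='123', giving 2250-03-29.
Next I call dial.gapto with d='2248-12-21', → -463.
Using stash.carries with k='presmidest', and observe no.
I use stash.bind with k='wus', v='617', yielding -58.


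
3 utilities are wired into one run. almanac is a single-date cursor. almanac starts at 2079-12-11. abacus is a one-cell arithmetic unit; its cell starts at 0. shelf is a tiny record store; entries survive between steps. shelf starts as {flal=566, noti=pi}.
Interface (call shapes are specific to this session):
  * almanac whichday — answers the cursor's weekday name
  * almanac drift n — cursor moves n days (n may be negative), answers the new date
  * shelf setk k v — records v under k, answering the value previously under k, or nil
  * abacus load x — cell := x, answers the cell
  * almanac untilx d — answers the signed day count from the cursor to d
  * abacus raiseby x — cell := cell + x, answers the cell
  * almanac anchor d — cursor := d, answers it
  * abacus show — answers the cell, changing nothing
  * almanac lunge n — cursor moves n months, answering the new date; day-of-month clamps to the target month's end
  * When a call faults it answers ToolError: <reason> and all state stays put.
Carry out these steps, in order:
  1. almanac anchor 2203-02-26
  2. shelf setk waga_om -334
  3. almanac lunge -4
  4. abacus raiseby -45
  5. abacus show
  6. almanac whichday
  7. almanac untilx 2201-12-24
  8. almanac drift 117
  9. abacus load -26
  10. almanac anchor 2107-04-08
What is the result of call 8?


Answer: 2203-02-20

Derivation:
-- 1. almanac anchor(d→2203-02-26) == 2203-02-26
-- 2. shelf setk(k→waga_om, v→-334) == nil
-- 3. almanac lunge(n→-4) == 2202-10-26
-- 4. abacus raiseby(x→-45) == -45
-- 5. abacus show() == -45
-- 6. almanac whichday() == Tuesday
-- 7. almanac untilx(d→2201-12-24) == -306
-- 8. almanac drift(n→117) == 2203-02-20
-- 9. abacus load(x→-26) == -26
-- 10. almanac anchor(d→2107-04-08) == 2107-04-08


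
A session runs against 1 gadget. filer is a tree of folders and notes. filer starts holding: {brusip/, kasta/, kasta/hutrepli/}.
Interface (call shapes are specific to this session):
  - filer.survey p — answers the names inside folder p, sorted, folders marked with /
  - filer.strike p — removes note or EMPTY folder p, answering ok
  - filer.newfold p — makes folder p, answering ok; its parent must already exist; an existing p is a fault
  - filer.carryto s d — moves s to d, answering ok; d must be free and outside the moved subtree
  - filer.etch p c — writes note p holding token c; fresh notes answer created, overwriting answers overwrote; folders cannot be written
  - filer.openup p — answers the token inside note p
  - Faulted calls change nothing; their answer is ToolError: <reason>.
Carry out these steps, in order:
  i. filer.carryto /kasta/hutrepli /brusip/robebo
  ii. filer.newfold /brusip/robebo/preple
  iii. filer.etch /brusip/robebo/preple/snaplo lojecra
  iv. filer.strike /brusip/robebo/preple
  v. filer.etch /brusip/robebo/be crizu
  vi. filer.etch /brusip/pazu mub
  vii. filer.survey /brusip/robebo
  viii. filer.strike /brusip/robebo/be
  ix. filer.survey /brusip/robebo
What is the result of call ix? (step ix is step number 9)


> carryto s: /kasta/hutrepli d: /brusip/robebo
  ok
> newfold p: /brusip/robebo/preple
  ok
> etch p: /brusip/robebo/preple/snaplo c: lojecra
  created
> strike p: /brusip/robebo/preple
  ToolError: not empty
> etch p: /brusip/robebo/be c: crizu
  created
> etch p: /brusip/pazu c: mub
  created
> survey p: /brusip/robebo
  [be, preple/]
> strike p: /brusip/robebo/be
  ok
> survey p: /brusip/robebo
  [preple/]

Answer: [preple/]


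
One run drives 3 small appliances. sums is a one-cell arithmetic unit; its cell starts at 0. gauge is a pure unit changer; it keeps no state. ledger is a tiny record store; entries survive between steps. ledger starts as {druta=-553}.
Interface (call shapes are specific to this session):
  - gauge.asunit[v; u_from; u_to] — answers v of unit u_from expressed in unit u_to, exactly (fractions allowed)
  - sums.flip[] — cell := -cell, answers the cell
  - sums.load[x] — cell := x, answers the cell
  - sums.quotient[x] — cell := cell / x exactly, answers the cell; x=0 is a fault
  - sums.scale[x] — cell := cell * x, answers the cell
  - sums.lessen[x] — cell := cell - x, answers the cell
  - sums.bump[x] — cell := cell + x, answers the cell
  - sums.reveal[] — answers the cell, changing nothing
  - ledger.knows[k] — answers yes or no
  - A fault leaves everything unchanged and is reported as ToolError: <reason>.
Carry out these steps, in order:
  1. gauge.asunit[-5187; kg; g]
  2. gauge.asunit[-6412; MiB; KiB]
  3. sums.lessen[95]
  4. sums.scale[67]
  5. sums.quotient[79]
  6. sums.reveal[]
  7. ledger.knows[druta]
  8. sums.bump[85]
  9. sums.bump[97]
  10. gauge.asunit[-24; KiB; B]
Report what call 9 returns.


>> asunit(v→-5187, u_from→kg, u_to→g)
<< -5187000
>> asunit(v→-6412, u_from→MiB, u_to→KiB)
<< -6565888
>> lessen(x→95)
<< -95
>> scale(x→67)
<< -6365
>> quotient(x→79)
<< -6365/79
>> reveal()
<< -6365/79
>> knows(k→druta)
<< yes
>> bump(x→85)
<< 350/79
>> bump(x→97)
<< 8013/79
>> asunit(v→-24, u_from→KiB, u_to→B)
<< -24576

Answer: 8013/79


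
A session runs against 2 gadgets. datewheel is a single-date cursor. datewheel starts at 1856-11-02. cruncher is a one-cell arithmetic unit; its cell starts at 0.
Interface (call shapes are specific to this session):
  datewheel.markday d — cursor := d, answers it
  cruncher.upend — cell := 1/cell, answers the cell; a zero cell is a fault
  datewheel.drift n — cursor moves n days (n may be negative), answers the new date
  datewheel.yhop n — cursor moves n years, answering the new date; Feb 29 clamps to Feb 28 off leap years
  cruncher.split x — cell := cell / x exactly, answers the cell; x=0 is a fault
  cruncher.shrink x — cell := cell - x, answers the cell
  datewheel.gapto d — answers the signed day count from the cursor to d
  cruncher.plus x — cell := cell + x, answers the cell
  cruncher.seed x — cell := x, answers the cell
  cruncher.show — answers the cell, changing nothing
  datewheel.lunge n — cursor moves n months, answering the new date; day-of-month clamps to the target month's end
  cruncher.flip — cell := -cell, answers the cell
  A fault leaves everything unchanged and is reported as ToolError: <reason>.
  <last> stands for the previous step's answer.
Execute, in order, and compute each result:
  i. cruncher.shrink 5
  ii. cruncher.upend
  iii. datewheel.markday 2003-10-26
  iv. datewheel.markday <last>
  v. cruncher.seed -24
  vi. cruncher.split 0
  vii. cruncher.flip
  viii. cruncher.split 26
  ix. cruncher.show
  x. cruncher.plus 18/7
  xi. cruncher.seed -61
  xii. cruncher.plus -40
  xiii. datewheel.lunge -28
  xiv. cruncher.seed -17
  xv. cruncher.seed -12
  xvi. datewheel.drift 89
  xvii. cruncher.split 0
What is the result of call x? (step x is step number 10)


Answer: 318/91

Derivation:
==> shrink(5)
<== -5
==> upend()
<== -1/5
==> markday(2003-10-26)
<== 2003-10-26
==> markday(<last>)
<== 2003-10-26
==> seed(-24)
<== -24
==> split(0)
<== ToolError: division by zero
==> flip()
<== 24
==> split(26)
<== 12/13
==> show()
<== 12/13
==> plus(18/7)
<== 318/91
==> seed(-61)
<== -61
==> plus(-40)
<== -101
==> lunge(-28)
<== 2001-06-26
==> seed(-17)
<== -17
==> seed(-12)
<== -12
==> drift(89)
<== 2001-09-23
==> split(0)
<== ToolError: division by zero


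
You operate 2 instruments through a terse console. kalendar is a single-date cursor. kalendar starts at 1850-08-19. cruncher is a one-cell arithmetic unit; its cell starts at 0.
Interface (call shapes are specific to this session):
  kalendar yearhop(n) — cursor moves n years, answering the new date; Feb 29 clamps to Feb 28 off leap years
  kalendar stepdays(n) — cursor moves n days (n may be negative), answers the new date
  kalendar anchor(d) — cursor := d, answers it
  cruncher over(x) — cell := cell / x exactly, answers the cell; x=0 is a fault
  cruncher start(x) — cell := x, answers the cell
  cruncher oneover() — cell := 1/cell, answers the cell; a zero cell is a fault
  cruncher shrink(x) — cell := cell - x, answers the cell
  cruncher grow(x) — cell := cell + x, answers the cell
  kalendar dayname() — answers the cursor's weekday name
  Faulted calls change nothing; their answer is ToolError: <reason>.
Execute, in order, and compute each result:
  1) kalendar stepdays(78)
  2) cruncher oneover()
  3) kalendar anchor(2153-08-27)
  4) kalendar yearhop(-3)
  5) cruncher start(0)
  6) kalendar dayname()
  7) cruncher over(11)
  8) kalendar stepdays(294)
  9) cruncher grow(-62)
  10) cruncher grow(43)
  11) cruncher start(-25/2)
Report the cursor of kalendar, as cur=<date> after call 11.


Answer: cur=2151-06-17

Derivation:
Do: kalendar stepdays[n→78]
See: 1850-11-05
Do: cruncher oneover[]
See: ToolError: reciprocal of zero
Do: kalendar anchor[d→2153-08-27]
See: 2153-08-27
Do: kalendar yearhop[n→-3]
See: 2150-08-27
Do: cruncher start[x→0]
See: 0
Do: kalendar dayname[]
See: Thursday
Do: cruncher over[x→11]
See: 0
Do: kalendar stepdays[n→294]
See: 2151-06-17
Do: cruncher grow[x→-62]
See: -62
Do: cruncher grow[x→43]
See: -19
Do: cruncher start[x→-25/2]
See: -25/2


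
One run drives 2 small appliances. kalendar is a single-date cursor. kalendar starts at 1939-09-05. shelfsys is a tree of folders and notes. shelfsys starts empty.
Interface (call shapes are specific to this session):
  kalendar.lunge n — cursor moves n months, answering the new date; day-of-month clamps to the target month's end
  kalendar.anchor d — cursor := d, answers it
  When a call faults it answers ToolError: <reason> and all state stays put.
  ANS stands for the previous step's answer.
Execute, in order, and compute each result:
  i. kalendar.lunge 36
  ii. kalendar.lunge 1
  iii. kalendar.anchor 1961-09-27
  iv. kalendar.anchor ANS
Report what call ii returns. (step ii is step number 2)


Answer: 1942-10-05

Derivation:
I use kalendar.lunge on n='36', yielding 1942-09-05.
Using kalendar.lunge on n='1', which returns 1942-10-05.
Now I run kalendar.anchor on d='1961-09-27': 1961-09-27.
Invoking kalendar.anchor on d='ANS', which returns 1961-09-27.


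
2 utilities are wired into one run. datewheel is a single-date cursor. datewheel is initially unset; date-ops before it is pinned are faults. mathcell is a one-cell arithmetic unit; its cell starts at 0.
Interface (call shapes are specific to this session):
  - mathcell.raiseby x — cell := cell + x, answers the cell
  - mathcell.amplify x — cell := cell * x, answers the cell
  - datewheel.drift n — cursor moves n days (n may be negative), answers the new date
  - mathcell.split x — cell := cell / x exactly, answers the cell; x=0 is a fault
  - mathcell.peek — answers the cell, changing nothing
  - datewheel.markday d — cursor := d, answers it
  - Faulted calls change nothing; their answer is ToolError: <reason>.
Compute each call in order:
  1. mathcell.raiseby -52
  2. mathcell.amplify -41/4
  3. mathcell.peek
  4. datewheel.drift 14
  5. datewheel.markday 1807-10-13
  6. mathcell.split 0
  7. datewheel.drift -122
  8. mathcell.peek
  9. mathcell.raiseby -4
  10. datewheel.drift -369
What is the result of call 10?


Answer: 1806-06-09

Derivation:
# raiseby(x=-52) == -52
# amplify(x=-41/4) == 533
# peek() == 533
# drift(n=14) == ToolError: no date set
# markday(d=1807-10-13) == 1807-10-13
# split(x=0) == ToolError: division by zero
# drift(n=-122) == 1807-06-13
# peek() == 533
# raiseby(x=-4) == 529
# drift(n=-369) == 1806-06-09


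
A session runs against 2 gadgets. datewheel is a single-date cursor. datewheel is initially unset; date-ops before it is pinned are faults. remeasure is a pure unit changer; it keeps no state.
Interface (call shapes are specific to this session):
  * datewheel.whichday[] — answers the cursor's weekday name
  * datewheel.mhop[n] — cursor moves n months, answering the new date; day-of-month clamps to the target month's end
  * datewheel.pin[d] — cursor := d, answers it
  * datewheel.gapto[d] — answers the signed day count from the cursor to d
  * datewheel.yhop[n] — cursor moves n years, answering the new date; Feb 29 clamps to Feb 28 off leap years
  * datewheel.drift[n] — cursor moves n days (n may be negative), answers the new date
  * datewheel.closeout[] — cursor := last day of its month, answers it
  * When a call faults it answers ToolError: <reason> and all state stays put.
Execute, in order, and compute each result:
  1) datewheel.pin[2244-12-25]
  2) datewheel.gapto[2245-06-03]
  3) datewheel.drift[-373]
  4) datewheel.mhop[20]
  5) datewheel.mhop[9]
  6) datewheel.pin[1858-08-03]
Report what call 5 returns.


Answer: 2246-05-18

Derivation:
Do: datewheel.pin[2244-12-25]
See: 2244-12-25
Do: datewheel.gapto[2245-06-03]
See: 160
Do: datewheel.drift[-373]
See: 2243-12-18
Do: datewheel.mhop[20]
See: 2245-08-18
Do: datewheel.mhop[9]
See: 2246-05-18
Do: datewheel.pin[1858-08-03]
See: 1858-08-03


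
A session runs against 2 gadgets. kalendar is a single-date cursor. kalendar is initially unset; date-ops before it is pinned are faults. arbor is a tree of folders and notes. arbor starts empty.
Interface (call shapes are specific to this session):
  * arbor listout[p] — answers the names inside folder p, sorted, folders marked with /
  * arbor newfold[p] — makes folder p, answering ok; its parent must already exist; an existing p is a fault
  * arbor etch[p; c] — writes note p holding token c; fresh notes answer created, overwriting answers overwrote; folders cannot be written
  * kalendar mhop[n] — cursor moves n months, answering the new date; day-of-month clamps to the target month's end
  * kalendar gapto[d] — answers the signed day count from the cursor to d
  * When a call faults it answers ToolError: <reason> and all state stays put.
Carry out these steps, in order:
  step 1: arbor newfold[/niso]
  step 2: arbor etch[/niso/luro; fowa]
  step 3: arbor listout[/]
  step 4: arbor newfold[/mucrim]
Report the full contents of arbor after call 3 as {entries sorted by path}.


Answer: {niso/, niso/luro=fowa}

Derivation:
[in] arbor newfold p='/niso'
:: ok
[in] arbor etch p='/niso/luro' c='fowa'
:: created
[in] arbor listout p='/'
:: [niso/]
[in] arbor newfold p='/mucrim'
:: ok


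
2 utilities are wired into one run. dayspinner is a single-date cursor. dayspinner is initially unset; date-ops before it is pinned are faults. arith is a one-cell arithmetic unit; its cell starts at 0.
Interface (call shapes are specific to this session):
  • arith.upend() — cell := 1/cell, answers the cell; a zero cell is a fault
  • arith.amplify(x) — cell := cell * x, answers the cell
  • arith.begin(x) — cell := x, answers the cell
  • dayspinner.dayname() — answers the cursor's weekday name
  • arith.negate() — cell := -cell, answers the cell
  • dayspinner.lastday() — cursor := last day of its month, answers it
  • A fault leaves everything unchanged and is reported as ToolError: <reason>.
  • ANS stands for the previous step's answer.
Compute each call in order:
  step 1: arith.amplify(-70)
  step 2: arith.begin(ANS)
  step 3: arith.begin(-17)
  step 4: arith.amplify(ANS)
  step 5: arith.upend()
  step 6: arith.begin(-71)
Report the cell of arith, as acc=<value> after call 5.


Answer: acc=1/289

Derivation:
# amplify(x: -70) -> 0
# begin(x: ANS) -> 0
# begin(x: -17) -> -17
# amplify(x: ANS) -> 289
# upend() -> 1/289
# begin(x: -71) -> -71


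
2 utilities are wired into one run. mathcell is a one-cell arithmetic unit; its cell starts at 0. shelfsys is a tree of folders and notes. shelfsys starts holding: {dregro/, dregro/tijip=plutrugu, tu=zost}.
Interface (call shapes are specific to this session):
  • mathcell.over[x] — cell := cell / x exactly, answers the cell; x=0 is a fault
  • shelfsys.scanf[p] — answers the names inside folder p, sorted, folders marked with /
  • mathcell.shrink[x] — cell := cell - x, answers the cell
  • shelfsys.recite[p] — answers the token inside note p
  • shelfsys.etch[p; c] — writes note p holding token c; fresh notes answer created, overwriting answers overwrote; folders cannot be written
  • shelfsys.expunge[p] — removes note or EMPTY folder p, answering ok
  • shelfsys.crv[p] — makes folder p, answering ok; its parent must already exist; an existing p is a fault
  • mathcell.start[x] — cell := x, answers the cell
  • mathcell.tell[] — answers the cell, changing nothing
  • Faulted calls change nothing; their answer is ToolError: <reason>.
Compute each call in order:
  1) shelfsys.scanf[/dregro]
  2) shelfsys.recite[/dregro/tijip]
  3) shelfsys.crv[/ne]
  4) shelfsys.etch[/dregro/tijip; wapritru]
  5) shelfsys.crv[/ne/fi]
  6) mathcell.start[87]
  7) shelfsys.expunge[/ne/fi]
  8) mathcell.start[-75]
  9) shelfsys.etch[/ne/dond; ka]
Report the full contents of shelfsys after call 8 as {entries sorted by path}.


Answer: {dregro/, dregro/tijip=wapritru, ne/, tu=zost}

Derivation:
→ shelfsys.scanf(p→/dregro)
← [tijip]
→ shelfsys.recite(p→/dregro/tijip)
← plutrugu
→ shelfsys.crv(p→/ne)
← ok
→ shelfsys.etch(p→/dregro/tijip, c→wapritru)
← overwrote
→ shelfsys.crv(p→/ne/fi)
← ok
→ mathcell.start(x→87)
← 87
→ shelfsys.expunge(p→/ne/fi)
← ok
→ mathcell.start(x→-75)
← -75
→ shelfsys.etch(p→/ne/dond, c→ka)
← created


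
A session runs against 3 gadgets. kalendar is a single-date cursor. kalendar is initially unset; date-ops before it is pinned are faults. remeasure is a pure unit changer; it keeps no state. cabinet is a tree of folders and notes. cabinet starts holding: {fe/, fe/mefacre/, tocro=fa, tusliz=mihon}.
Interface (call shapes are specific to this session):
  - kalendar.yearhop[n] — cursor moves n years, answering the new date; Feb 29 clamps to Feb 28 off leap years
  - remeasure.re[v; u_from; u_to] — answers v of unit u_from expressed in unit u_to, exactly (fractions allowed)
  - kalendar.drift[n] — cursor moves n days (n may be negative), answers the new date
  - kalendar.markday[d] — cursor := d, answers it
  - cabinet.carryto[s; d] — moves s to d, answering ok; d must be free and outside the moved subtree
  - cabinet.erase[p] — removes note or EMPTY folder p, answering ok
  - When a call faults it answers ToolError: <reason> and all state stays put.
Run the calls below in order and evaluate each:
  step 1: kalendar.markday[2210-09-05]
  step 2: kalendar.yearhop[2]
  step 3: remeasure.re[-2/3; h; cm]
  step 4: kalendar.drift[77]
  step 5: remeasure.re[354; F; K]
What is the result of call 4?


Answer: 2212-11-21

Derivation:
// kalendar.markday(d→2210-09-05) -> 2210-09-05
// kalendar.yearhop(n→2) -> 2212-09-05
// remeasure.re(v→-2/3, u_from→h, u_to→cm) -> ToolError: incompatible units
// kalendar.drift(n→77) -> 2212-11-21
// remeasure.re(v→354, u_from→F, u_to→K) -> 81367/180


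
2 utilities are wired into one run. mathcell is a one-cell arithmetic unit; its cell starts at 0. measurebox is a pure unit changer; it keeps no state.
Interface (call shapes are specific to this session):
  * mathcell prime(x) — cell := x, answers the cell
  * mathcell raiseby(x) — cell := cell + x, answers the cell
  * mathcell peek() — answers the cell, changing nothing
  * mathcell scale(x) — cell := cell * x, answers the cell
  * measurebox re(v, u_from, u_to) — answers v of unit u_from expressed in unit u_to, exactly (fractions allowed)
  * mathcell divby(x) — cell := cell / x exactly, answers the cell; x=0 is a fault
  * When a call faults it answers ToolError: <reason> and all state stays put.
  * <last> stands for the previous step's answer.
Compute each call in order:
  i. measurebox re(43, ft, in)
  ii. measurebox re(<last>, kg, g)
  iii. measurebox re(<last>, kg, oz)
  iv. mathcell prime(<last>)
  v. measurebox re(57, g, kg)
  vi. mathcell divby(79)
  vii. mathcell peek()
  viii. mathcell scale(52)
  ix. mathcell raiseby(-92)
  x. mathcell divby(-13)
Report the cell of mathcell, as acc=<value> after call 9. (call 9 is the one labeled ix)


Answer: acc=42930870329065484/3583379723

Derivation:
I try measurebox re using 43, ft, in, giving 516.
Then measurebox re using <last>, kg, g: 516000.
I invoke measurebox re using <last>, kg, oz, and see 825600000000000/45359237.
I invoke mathcell prime using <last>, yielding 825600000000000/45359237.
I use measurebox re using 57, g, kg, yielding 57/1000.
Invoking mathcell divby using 79, and observe 825600000000000/3583379723.
I try mathcell peek, and observe 825600000000000/3583379723.
I invoke mathcell scale using 52: 42931200000000000/3583379723.
I invoke mathcell raiseby using -92, giving 42930870329065484/3583379723.
Now I run mathcell divby using -13, giving -42930870329065484/46583936399.


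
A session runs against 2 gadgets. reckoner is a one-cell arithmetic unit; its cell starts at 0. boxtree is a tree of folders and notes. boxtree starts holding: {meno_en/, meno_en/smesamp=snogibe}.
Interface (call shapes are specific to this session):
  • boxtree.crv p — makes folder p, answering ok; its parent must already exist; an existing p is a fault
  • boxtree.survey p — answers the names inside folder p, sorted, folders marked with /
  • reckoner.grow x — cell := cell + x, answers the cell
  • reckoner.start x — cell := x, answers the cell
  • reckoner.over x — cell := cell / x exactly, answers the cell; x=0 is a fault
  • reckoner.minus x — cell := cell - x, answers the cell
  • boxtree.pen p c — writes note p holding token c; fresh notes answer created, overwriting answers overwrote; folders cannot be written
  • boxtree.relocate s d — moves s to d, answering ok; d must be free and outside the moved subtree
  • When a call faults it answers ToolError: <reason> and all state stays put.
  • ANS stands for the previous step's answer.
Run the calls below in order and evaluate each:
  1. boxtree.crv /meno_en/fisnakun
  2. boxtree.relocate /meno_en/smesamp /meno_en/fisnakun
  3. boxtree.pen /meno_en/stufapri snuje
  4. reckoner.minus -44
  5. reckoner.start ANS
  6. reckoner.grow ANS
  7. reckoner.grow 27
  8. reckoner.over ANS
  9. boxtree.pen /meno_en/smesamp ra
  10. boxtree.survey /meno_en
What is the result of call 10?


>> crv(/meno_en/fisnakun)
<< ok
>> relocate(/meno_en/smesamp, /meno_en/fisnakun)
<< ToolError: exists
>> pen(/meno_en/stufapri, snuje)
<< created
>> minus(-44)
<< 44
>> start(ANS)
<< 44
>> grow(ANS)
<< 88
>> grow(27)
<< 115
>> over(ANS)
<< 1
>> pen(/meno_en/smesamp, ra)
<< overwrote
>> survey(/meno_en)
<< [fisnakun/, smesamp, stufapri]

Answer: [fisnakun/, smesamp, stufapri]


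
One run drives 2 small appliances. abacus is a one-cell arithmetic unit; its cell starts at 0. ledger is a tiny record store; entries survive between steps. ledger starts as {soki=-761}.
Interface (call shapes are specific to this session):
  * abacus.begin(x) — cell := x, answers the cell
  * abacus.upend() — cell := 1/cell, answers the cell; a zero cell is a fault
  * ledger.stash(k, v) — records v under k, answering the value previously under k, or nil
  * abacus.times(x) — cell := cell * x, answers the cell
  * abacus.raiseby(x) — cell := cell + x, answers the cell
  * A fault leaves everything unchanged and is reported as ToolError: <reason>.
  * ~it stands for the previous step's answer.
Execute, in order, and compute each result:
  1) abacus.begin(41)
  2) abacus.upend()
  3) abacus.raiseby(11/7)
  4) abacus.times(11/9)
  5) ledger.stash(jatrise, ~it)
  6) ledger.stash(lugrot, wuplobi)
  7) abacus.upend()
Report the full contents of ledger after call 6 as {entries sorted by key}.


→ abacus.begin(x: 41)
← 41
→ abacus.upend()
← 1/41
→ abacus.raiseby(x: 11/7)
← 458/287
→ abacus.times(x: 11/9)
← 5038/2583
→ ledger.stash(k: jatrise, v: ~it)
← nil
→ ledger.stash(k: lugrot, v: wuplobi)
← nil
→ abacus.upend()
← 2583/5038

Answer: {jatrise=5038/2583, lugrot=wuplobi, soki=-761}


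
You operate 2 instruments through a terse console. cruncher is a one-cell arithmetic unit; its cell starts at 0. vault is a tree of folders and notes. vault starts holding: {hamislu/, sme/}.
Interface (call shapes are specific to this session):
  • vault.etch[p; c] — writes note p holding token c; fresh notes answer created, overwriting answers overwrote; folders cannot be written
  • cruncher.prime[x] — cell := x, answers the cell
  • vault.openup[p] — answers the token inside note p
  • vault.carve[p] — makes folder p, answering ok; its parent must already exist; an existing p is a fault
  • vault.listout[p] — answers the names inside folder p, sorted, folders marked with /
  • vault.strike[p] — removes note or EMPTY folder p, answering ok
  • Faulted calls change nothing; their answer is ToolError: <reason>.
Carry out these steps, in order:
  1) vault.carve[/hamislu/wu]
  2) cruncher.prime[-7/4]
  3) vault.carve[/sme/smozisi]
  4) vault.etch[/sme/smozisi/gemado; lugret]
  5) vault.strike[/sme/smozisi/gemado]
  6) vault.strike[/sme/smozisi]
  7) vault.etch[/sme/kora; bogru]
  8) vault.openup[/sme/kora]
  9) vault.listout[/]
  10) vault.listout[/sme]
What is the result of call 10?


Using carve passing p: /hamislu/wu: ok.
Now I run prime passing x: -7/4, yielding -7/4.
I run carve passing p: /sme/smozisi, which returns ok.
I use etch passing p: /sme/smozisi/gemado, c: lugret, yielding created.
I call strike passing p: /sme/smozisi/gemado, — result: ok.
I use strike passing p: /sme/smozisi: ok.
I call etch passing p: /sme/kora, c: bogru, and get created.
I use openup passing p: /sme/kora, and see bogru.
I try listout passing p: /, — result: [hamislu/, sme/].
I call listout passing p: /sme, and see [kora].

Answer: [kora]


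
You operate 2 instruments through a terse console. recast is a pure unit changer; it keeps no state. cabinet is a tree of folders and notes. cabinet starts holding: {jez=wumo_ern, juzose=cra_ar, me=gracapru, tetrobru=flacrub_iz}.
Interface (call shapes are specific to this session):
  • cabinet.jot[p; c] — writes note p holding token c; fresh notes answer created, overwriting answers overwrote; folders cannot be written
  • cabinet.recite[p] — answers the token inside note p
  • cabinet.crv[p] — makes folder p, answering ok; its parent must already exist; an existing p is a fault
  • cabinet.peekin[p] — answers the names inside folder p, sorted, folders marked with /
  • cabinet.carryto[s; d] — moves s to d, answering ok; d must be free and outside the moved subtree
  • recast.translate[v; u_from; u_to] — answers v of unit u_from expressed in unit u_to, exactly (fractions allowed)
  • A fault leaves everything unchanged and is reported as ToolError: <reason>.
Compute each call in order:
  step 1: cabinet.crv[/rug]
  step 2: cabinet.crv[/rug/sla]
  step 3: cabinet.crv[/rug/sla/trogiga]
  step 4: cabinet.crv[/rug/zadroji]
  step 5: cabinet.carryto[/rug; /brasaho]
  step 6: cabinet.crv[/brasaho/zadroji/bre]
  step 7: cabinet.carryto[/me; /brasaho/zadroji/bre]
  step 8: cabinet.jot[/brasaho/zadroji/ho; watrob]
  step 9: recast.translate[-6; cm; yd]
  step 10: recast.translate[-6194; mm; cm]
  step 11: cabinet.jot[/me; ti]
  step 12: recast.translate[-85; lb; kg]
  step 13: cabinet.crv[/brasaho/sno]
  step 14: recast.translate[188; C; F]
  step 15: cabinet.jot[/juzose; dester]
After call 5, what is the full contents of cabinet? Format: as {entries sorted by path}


Answer: {brasaho/, brasaho/sla/, brasaho/sla/trogiga/, brasaho/zadroji/, jez=wumo_ern, juzose=cra_ar, me=gracapru, tetrobru=flacrub_iz}

Derivation:
I invoke crv passing /rug, and get ok.
I use crv passing /rug/sla, which returns ok.
Then crv passing /rug/sla/trogiga, which returns ok.
Using crv passing /rug/zadroji, which returns ok.
I try carryto passing /rug, /brasaho, and see ok.
Next I call crv passing /brasaho/zadroji/bre, — result: ok.
I try carryto passing /me, /brasaho/zadroji/bre, yielding ToolError: exists.
Invoking jot passing /brasaho/zadroji/ho, watrob, — result: created.
I call translate passing -6, cm, yd, giving -25/381.
Now I run translate passing -6194, mm, cm, and observe -3097/5.
I run jot passing /me, ti, and observe overwrote.
I call translate passing -85, lb, kg, — result: -771107029/20000000.
Next I call crv passing /brasaho/sno, which returns ok.
I try translate passing 188, C, F, and see 1852/5.
Using jot passing /juzose, dester, which returns overwrote.


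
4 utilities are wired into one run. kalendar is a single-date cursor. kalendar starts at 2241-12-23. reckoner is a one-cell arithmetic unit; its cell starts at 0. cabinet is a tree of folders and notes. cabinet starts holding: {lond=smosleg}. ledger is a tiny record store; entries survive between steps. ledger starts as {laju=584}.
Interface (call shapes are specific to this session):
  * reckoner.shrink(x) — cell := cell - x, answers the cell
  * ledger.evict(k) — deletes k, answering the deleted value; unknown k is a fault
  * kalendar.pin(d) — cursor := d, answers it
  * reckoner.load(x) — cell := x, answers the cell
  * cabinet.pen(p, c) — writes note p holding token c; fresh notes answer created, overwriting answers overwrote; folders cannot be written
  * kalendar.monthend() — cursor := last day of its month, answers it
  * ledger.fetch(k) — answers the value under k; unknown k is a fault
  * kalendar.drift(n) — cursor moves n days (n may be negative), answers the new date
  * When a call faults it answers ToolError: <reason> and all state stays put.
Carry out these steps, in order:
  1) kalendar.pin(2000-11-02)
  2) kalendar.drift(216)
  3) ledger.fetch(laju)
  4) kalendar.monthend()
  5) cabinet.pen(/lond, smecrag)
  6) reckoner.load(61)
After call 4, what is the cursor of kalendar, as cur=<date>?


Answer: cur=2001-06-30

Derivation:
Step: kalendar.pin[d: 2000-11-02]
Result: 2000-11-02
Step: kalendar.drift[n: 216]
Result: 2001-06-06
Step: ledger.fetch[k: laju]
Result: 584
Step: kalendar.monthend[]
Result: 2001-06-30
Step: cabinet.pen[p: /lond; c: smecrag]
Result: overwrote
Step: reckoner.load[x: 61]
Result: 61


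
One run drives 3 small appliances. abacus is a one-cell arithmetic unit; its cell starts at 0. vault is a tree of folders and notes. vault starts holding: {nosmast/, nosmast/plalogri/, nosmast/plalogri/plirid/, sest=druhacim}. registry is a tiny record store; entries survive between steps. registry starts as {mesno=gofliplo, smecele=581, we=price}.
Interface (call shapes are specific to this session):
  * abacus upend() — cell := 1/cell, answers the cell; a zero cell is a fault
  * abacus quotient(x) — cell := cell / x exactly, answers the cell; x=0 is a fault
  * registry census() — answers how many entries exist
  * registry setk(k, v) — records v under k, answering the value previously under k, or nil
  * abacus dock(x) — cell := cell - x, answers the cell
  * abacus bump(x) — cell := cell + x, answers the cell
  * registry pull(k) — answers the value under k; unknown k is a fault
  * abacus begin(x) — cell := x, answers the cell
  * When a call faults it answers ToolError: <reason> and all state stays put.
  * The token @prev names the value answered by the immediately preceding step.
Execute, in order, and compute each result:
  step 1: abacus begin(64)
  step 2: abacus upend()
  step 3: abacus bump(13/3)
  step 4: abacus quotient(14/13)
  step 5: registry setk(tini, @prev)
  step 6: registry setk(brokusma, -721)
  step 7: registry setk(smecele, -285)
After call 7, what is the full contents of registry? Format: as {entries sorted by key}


# abacus begin(x='64') : 64
# abacus upend() : 1/64
# abacus bump(x='13/3') : 835/192
# abacus quotient(x='14/13') : 10855/2688
# registry setk(k='tini', v='@prev') : nil
# registry setk(k='brokusma', v='-721') : nil
# registry setk(k='smecele', v='-285') : 581

Answer: {brokusma=-721, mesno=gofliplo, smecele=-285, tini=10855/2688, we=price}


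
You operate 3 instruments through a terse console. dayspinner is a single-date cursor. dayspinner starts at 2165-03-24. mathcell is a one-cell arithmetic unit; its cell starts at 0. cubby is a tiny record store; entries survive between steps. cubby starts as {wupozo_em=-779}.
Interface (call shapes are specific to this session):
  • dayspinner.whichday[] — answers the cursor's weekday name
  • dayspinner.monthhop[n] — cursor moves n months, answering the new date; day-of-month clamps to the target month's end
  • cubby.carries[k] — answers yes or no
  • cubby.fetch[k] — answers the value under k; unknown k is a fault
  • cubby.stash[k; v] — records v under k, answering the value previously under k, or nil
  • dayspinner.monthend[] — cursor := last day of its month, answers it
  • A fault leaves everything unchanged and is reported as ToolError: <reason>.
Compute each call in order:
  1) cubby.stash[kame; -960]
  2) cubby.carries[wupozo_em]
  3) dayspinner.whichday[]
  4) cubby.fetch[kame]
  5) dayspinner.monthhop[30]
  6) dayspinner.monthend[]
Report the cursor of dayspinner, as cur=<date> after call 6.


Answer: cur=2167-09-30

Derivation:
$ cubby.stash k='kame' v='-960'
  nil
$ cubby.carries k='wupozo_em'
  yes
$ dayspinner.whichday
  Sunday
$ cubby.fetch k='kame'
  -960
$ dayspinner.monthhop n='30'
  2167-09-24
$ dayspinner.monthend
  2167-09-30


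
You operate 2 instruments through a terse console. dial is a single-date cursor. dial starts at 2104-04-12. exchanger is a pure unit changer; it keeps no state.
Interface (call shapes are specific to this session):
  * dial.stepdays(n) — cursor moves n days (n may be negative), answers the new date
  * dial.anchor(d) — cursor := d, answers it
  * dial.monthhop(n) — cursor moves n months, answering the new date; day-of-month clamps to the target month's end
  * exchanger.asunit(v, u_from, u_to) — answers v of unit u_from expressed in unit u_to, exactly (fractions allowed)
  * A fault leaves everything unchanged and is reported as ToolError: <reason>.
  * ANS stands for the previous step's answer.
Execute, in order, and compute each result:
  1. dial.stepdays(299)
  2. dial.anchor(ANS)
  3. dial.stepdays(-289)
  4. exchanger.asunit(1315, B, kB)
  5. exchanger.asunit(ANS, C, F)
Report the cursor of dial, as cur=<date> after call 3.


;; dial.stepdays(n→299) == 2105-02-05
;; dial.anchor(d→ANS) == 2105-02-05
;; dial.stepdays(n→-289) == 2104-04-22
;; exchanger.asunit(v→1315, u_from→B, u_to→kB) == 263/200
;; exchanger.asunit(v→ANS, u_from→C, u_to→F) == 34367/1000

Answer: cur=2104-04-22


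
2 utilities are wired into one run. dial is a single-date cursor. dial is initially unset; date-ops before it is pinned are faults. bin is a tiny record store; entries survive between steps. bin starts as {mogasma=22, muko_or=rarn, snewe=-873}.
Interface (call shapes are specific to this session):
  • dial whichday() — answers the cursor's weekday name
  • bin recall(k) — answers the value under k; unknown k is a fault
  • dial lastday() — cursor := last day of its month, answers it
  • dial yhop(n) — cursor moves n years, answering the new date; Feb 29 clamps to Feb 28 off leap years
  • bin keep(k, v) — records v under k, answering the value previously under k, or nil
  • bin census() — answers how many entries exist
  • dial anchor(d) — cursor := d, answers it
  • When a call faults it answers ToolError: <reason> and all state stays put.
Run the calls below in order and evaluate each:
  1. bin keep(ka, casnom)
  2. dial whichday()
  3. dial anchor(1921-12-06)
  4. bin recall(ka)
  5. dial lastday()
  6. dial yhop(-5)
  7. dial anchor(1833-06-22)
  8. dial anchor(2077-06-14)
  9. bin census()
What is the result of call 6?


I invoke bin keep using k='ka', v='casnom': nil.
Invoking dial whichday, yielding ToolError: no date set.
I use dial anchor using d='1921-12-06', and see 1921-12-06.
Calling bin recall using k='ka', — result: casnom.
Calling dial lastday: 1921-12-31.
Invoking dial yhop using n='-5': 1916-12-31.
Calling dial anchor using d='1833-06-22', — result: 1833-06-22.
I call dial anchor using d='2077-06-14', — result: 2077-06-14.
Next I call bin census, which returns 4.

Answer: 1916-12-31
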